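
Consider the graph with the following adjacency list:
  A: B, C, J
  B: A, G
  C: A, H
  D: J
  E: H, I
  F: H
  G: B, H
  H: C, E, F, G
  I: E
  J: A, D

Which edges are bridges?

A-J, D-J, E-H, E-I, F-H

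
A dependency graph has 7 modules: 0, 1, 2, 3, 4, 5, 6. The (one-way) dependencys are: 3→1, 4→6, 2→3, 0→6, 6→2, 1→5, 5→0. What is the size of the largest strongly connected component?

6

{0, 1, 2, 3, 5, 6} are all mutually reachable — one SCC of size 6.
{4} is an SCC by itself.
The largest has 6 vertices.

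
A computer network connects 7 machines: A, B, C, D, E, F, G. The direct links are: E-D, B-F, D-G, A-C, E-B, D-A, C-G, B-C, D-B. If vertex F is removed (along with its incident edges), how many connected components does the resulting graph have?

With F gone, the remaining components are: {A, B, C, D, E, G}.
That is 1 component.

1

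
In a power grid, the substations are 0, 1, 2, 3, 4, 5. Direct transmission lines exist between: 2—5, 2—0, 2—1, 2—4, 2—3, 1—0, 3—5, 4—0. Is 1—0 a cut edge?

No

After removing 1—0, the path 1-2-0 still connects them, so the edge is not a bridge.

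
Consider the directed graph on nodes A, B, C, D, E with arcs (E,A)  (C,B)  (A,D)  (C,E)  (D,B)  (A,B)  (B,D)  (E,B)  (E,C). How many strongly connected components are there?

3

{B, D} are all mutually reachable — one SCC of size 2.
{C, E} are all mutually reachable — one SCC of size 2.
{A} is an SCC by itself.
That gives 3 strongly connected components.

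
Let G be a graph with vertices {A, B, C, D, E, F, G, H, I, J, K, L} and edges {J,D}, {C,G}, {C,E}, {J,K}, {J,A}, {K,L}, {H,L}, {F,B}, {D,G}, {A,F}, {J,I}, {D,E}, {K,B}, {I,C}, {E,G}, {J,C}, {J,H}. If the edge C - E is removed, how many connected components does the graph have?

1

C and E are still connected via C-G-E, so the component count stays at 1.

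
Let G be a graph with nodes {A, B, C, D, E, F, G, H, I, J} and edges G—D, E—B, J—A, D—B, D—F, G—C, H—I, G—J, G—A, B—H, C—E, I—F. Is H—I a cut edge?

No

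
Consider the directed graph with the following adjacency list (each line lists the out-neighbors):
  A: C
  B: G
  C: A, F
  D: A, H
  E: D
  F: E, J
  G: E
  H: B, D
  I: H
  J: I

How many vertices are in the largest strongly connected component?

10

{A, B, C, D, E, F, G, H, I, J} are all mutually reachable — one SCC of size 10.
The largest has 10 vertices.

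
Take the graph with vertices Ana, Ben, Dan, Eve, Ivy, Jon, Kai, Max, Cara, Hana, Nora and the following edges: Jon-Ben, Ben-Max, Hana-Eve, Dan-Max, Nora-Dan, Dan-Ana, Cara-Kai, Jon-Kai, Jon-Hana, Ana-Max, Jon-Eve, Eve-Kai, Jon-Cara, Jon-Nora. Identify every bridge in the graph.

The edges on the cycle Jon-Hana-Eve-Jon are not bridges since each lies on that cycle.
Every edge lies on some cycle, so there are no bridges.

none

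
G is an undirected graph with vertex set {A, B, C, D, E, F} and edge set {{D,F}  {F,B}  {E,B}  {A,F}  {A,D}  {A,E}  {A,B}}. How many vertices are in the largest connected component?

C is isolated — a component by itself.
Starting from A we can reach A, B, D, E, F. That is one component of size 5.
The largest has 5 vertices.

5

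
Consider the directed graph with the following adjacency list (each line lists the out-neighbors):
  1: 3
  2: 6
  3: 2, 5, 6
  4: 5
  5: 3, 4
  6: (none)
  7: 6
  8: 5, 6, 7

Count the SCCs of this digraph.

6

{3, 4, 5} are all mutually reachable — one SCC of size 3.
{1} is an SCC by itself.
{7} is an SCC by itself.
{8} is an SCC by itself.
{6} is an SCC by itself.
(and 1 more singleton SCC)
That gives 6 strongly connected components.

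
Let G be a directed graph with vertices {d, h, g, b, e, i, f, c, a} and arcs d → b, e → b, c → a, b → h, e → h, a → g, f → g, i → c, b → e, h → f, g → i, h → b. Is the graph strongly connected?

No

There is no directed path from a to d, so the graph is not strongly connected.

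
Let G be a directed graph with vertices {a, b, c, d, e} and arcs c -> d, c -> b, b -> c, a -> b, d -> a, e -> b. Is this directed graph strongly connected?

No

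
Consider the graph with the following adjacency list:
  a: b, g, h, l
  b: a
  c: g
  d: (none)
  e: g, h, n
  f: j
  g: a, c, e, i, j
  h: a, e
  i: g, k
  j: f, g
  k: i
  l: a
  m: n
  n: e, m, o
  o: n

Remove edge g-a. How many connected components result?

g and a are still connected via g-e-h-a, so the component count stays at 2.

2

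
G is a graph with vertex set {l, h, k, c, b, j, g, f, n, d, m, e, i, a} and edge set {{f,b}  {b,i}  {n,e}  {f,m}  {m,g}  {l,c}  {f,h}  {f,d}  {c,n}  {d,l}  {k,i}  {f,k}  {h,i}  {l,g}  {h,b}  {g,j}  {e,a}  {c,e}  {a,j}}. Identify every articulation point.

Removing f increases the component count from 1 to 2, so f is a cut vertex.
By contrast removing g leaves 1 component; it is not a cut vertex. No other vertex is a cut vertex either.

f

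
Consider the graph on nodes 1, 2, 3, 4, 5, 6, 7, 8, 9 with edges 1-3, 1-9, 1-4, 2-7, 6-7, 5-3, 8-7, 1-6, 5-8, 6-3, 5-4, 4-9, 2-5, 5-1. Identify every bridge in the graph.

none

The edges on the cycle 5-8-7-6-1-5 are not bridges since each lies on that cycle.
Every edge lies on some cycle, so there are no bridges.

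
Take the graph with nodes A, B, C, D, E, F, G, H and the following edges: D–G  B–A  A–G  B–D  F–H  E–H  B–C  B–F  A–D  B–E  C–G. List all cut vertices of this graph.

Removing B increases the component count from 1 to 2, so B is a cut vertex.
By contrast removing G leaves 1 component; it is not a cut vertex. No other vertex is a cut vertex either.

B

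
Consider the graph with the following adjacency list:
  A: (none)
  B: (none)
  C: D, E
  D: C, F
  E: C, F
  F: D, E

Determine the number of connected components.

3

B is isolated — a component by itself.
A is isolated — a component by itself.
Starting from C we can reach C, D, E, F. That is one component of size 4.
Total: 3 components.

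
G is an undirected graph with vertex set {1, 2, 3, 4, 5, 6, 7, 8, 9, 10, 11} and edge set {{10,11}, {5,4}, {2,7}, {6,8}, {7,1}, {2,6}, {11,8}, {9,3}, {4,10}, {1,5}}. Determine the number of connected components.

Starting from 3 we can reach 3, 9. That is one component of size 2.
Starting from 1 we can reach 1, 2, 4, 5, 6, 7, 8, 10, 11. That is one component of size 9.
Total: 2 components.

2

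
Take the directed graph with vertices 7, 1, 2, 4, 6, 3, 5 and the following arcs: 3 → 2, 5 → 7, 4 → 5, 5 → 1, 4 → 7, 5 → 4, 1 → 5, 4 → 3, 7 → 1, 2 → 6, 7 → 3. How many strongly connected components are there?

{1, 4, 5, 7} are all mutually reachable — one SCC of size 4.
{3} is an SCC by itself.
{6} is an SCC by itself.
{2} is an SCC by itself.
That gives 4 strongly connected components.

4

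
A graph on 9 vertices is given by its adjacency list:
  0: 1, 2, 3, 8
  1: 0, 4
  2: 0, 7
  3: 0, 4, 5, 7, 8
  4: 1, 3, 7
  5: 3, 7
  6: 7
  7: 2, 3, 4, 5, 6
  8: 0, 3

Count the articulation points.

Removing 7 increases the component count from 1 to 2, so 7 is a cut vertex.
By contrast removing 8 leaves 1 component; it is not a cut vertex. No other vertex is a cut vertex either.

1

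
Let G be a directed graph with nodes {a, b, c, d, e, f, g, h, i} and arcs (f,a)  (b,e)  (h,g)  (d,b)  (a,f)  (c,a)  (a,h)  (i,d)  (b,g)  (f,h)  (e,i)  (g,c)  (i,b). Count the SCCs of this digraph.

2

{a, c, f, g, h} are all mutually reachable — one SCC of size 5.
{b, d, e, i} are all mutually reachable — one SCC of size 4.
That gives 2 strongly connected components.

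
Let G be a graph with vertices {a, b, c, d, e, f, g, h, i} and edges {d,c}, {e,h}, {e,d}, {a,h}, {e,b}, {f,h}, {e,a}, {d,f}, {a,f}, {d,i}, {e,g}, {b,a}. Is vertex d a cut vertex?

Yes

Deleting d raises the number of components from 1 to 3, so d is a cut vertex.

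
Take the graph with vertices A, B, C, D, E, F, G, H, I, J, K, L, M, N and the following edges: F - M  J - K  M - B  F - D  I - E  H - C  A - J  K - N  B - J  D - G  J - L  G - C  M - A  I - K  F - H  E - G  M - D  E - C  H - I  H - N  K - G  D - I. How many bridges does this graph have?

1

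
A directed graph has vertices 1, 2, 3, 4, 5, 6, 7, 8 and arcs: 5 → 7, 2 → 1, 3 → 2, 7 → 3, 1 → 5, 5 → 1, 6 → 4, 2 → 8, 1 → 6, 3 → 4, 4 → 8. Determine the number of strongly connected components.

{1, 2, 3, 5, 7} are all mutually reachable — one SCC of size 5.
{8} is an SCC by itself.
{6} is an SCC by itself.
{4} is an SCC by itself.
That gives 4 strongly connected components.

4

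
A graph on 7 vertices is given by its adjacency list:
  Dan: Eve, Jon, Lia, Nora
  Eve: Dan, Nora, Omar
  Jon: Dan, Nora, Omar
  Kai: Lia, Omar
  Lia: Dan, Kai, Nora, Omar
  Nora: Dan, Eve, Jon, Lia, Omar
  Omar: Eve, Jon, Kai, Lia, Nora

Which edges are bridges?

none

The edges on the cycle Omar-Jon-Nora-Eve-Dan-Lia-Omar are not bridges since each lies on that cycle.
Every edge lies on some cycle, so there are no bridges.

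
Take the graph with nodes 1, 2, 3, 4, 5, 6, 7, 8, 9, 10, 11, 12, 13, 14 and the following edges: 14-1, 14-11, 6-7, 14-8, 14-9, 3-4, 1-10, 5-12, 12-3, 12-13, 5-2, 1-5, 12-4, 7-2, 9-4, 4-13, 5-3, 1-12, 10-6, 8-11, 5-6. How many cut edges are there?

0

The edges on the cycle 14-8-11-14 are not bridges since each lies on that cycle.
Every edge lies on some cycle, so there are no bridges.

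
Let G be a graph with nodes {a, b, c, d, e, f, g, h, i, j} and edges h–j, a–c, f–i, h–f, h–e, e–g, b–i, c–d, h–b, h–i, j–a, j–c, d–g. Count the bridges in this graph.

0

The edges on the cycle h-b-i-h are not bridges since each lies on that cycle.
Every edge lies on some cycle, so there are no bridges.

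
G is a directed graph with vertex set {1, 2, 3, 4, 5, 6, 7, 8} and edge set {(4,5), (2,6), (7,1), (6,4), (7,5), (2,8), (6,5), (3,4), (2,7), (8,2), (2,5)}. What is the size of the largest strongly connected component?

2

{2, 8} are all mutually reachable — one SCC of size 2.
{1} is an SCC by itself.
{4} is an SCC by itself.
{7} is an SCC by itself.
{3} is an SCC by itself.
(and 2 more singleton SCCs)
The largest has 2 vertices.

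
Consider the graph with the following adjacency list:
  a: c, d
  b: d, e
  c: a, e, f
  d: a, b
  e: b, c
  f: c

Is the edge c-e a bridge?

No

After removing c-e, the path c-a-d-b-e still connects them, so the edge is not a bridge.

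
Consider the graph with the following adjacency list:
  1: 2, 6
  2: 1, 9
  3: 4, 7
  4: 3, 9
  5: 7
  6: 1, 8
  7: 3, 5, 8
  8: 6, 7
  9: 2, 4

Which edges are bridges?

5-7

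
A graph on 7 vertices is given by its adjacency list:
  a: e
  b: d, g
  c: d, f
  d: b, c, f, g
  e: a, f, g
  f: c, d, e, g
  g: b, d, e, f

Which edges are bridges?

The edges on the cycle g-d-f-g are not bridges since each lies on that cycle.
But removing a-e disconnects a from e — this is a bridge.

a-e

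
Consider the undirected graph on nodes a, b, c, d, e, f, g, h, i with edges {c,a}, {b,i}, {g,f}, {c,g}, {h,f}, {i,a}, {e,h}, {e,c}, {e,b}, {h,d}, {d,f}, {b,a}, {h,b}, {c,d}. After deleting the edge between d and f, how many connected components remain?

d and f are still connected via d-h-f, so the component count stays at 1.

1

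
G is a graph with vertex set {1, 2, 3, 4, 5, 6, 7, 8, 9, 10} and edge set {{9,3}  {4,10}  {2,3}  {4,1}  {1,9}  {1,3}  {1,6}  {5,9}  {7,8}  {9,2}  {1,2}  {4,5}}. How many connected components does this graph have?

2

Starting from 7 we can reach 7, 8. That is one component of size 2.
Starting from 1 we can reach 1, 2, 3, 4, 5, 6, 9, 10. That is one component of size 8.
Total: 2 components.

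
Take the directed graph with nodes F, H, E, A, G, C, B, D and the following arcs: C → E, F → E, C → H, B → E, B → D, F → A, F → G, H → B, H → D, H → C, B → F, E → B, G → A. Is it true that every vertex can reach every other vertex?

There is no directed path from E to H, so the graph is not strongly connected.

No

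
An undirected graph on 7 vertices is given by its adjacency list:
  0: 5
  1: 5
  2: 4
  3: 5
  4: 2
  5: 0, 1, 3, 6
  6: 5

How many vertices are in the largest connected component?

5

Starting from 2 we can reach 2, 4. That is one component of size 2.
Starting from 0 we can reach 0, 1, 3, 5, 6. That is one component of size 5.
The largest has 5 vertices.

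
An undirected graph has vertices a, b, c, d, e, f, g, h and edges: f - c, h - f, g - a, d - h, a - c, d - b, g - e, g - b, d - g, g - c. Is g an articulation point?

Deleting g raises the number of components from 1 to 2, so g is a cut vertex.

Yes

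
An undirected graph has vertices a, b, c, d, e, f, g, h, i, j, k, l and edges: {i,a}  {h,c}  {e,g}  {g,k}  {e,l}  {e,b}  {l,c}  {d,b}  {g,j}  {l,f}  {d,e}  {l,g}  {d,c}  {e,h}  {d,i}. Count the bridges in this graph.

5

The edges on the cycle d-e-h-c-d are not bridges since each lies on that cycle.
But removing j - g disconnects j from g; removing i - d disconnects i from d; removing l - f disconnects l from f; removing k - g disconnects k from g — these are bridges.
In total 5 edges are bridges.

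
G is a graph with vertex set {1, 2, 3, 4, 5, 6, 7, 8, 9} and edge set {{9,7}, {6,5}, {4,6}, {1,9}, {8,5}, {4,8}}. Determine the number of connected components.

4

3 is isolated — a component by itself.
2 is isolated — a component by itself.
Starting from 1 we can reach 1, 7, 9. That is one component of size 3.
Starting from 4 we can reach 4, 5, 6, 8. That is one component of size 4.
Total: 4 components.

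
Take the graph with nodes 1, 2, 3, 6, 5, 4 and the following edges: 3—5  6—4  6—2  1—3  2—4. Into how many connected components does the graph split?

Starting from 2 we can reach 2, 4, 6. That is one component of size 3.
Starting from 1 we can reach 1, 3, 5. That is one component of size 3.
Total: 2 components.

2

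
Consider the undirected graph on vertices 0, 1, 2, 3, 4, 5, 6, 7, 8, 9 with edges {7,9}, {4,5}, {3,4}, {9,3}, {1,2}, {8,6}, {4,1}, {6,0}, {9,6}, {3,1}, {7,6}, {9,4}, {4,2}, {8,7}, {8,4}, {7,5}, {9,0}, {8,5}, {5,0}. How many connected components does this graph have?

1

Starting from 0 we can reach 0, 1, 2, 3, 4, 5, 6, 7, 8, 9. That is one component of size 10.
Total: 1 component.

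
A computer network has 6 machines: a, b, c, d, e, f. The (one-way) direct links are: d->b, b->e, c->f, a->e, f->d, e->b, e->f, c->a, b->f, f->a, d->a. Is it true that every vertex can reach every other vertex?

No

There is no directed path from b to c, so the graph is not strongly connected.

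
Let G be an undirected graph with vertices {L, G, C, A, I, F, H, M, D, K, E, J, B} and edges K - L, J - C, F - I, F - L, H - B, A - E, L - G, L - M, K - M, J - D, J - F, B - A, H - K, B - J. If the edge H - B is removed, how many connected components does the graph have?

H and B are still connected via H-K-L-F-J-B, so the component count stays at 1.

1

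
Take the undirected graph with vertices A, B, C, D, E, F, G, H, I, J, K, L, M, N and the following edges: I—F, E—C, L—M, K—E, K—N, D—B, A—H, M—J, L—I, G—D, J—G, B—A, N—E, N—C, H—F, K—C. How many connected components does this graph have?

Starting from C we can reach C, E, K, N. That is one component of size 4.
Starting from A we can reach A, B, D, F, G, H, I, J, L, M. That is one component of size 10.
Total: 2 components.

2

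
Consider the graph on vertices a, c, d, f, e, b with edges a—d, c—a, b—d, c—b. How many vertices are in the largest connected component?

4

e is isolated — a component by itself.
f is isolated — a component by itself.
Starting from a we can reach a, b, c, d. That is one component of size 4.
The largest has 4 vertices.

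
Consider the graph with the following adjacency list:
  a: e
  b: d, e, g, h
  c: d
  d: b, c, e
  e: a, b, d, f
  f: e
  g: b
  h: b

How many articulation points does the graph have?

3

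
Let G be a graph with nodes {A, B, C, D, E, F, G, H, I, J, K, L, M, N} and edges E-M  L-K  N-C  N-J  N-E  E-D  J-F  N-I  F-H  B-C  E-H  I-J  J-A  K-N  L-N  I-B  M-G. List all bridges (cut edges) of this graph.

The edges on the cycle N-I-B-C-N are not bridges since each lies on that cycle.
But removing E-D disconnects E from D; removing M-G disconnects M from G; removing M-E disconnects M from E; removing J-A disconnects J from A — these are bridges.

A-J, D-E, E-M, G-M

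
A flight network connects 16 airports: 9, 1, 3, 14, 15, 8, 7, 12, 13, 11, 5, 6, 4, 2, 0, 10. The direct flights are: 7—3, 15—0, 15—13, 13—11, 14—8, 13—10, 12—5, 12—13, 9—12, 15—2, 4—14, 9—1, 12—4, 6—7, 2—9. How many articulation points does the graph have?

7

Removing 4 increases the component count from 2 to 3, so 4 is a cut vertex.
Removing 7 increases the component count from 2 to 3, so 7 is a cut vertex.
Removing 9 increases the component count from 2 to 3, so 9 is a cut vertex.
Likewise 12, 13, 14, 15 are cut vertices.
By contrast removing 11 leaves 2 components; it is not a cut vertex. No other vertex is a cut vertex either.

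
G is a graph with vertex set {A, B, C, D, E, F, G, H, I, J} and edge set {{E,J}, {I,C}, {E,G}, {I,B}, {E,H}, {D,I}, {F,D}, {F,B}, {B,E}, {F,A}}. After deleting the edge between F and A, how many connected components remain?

Before removal there is 1 component.
F–A is a bridge — removing it separates F's side from A's side.
After removal: 2 components.

2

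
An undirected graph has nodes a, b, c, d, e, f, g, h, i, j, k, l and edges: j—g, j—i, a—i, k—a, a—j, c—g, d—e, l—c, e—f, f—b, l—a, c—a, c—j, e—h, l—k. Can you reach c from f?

The component containing f is {b, d, e, f, h}, and c is not in it.

No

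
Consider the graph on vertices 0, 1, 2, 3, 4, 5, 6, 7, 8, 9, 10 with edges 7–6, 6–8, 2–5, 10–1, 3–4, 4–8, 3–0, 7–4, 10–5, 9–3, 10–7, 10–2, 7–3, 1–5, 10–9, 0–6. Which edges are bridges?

none

The edges on the cycle 3-0-6-8-4-3 are not bridges since each lies on that cycle.
Every edge lies on some cycle, so there are no bridges.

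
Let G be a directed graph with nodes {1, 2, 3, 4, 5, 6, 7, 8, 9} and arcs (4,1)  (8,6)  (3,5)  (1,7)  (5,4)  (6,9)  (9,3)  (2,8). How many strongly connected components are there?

9

{7} is an SCC by itself.
{6} is an SCC by itself.
{3} is an SCC by itself.
{4} is an SCC by itself.
{9} is an SCC by itself.
(and 4 more singleton SCCs)
That gives 9 strongly connected components.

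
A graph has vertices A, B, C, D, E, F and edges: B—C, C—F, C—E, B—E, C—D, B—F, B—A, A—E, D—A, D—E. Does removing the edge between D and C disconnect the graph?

No

After removing D—C, the path D-E-C still connects them, so the edge is not a bridge.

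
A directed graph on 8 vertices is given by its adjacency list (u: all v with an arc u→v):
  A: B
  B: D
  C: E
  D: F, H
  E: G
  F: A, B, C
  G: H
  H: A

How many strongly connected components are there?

{A, B, C, D, E, F, G, H} are all mutually reachable — one SCC of size 8.
That gives 1 strongly connected component.

1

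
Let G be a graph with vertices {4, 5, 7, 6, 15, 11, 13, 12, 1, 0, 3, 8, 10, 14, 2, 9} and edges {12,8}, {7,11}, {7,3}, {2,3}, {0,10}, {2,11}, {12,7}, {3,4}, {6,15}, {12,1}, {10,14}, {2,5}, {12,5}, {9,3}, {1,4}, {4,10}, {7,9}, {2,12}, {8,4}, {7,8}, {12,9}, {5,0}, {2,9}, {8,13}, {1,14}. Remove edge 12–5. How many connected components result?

2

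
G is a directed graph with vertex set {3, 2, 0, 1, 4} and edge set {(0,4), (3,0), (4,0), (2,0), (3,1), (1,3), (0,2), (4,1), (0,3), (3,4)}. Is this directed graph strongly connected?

From 4 we can reach every vertex (0, 1, 2, 3, 4), and every vertex can reach 4 (0, 1, 2, 3, 4). So the whole graph is one strongly connected component.

Yes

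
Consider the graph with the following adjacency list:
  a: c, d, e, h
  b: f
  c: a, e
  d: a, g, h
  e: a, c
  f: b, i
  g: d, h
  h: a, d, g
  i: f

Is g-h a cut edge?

No

After removing g-h, the path g-d-h still connects them, so the edge is not a bridge.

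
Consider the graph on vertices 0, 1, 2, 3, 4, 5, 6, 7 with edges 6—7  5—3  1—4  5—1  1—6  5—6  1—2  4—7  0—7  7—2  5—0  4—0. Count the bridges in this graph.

1

The edges on the cycle 1-4-0-7-2-1 are not bridges since each lies on that cycle.
But removing 3—5 disconnects 3 from 5 — this is a bridge.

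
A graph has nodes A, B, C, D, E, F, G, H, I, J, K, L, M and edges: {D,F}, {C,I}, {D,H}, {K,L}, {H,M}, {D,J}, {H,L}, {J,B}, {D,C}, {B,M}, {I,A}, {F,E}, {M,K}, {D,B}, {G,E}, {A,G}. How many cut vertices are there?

1

Removing D increases the component count from 1 to 2, so D is a cut vertex.
By contrast removing H leaves 1 component; it is not a cut vertex. No other vertex is a cut vertex either.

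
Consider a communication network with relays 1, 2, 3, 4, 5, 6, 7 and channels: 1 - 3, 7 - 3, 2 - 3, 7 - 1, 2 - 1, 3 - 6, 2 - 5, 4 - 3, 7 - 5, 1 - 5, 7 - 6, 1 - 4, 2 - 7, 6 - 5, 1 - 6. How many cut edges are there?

0

The edges on the cycle 2-7-1-4-3-2 are not bridges since each lies on that cycle.
Every edge lies on some cycle, so there are no bridges.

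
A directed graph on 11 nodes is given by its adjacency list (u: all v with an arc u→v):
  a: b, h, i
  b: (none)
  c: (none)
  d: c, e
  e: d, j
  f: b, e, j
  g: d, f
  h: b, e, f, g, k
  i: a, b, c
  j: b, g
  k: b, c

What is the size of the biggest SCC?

{d, e, f, g, j} are all mutually reachable — one SCC of size 5.
{a, i} are all mutually reachable — one SCC of size 2.
{b} is an SCC by itself.
{k} is an SCC by itself.
{h} is an SCC by itself.
(and 1 more singleton SCC)
The largest has 5 vertices.

5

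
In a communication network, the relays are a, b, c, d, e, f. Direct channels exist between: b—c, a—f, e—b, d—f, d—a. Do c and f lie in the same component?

No

The component containing c is {b, c, e}, and f is not in it.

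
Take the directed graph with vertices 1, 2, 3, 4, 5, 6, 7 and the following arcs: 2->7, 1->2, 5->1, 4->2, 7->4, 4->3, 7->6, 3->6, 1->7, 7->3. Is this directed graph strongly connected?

No

There is no directed path from 1 to 5, so the graph is not strongly connected.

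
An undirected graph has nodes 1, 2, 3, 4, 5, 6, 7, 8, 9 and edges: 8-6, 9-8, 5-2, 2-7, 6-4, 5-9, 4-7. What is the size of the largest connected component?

7

3 is isolated — a component by itself.
1 is isolated — a component by itself.
Starting from 2 we can reach 2, 4, 5, 6, 7, 8, 9. That is one component of size 7.
The largest has 7 vertices.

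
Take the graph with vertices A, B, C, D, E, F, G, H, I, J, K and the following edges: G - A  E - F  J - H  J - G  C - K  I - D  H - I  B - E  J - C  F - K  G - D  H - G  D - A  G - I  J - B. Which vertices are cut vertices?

Removing J increases the component count from 1 to 2, so J is a cut vertex.
By contrast removing F leaves 1 component; it is not a cut vertex. No other vertex is a cut vertex either.

J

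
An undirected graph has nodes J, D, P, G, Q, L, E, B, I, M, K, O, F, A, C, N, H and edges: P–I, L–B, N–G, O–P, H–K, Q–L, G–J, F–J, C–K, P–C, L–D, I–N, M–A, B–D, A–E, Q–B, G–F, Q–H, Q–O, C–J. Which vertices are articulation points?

A, Q

Removing A increases the component count from 2 to 3, so A is a cut vertex.
Removing Q increases the component count from 2 to 3, so Q is a cut vertex.
By contrast removing G leaves 2 components; it is not a cut vertex. No other vertex is a cut vertex either.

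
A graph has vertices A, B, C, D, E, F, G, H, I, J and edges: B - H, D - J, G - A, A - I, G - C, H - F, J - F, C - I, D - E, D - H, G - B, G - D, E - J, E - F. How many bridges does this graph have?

0

The edges on the cycle G-A-I-C-G are not bridges since each lies on that cycle.
Every edge lies on some cycle, so there are no bridges.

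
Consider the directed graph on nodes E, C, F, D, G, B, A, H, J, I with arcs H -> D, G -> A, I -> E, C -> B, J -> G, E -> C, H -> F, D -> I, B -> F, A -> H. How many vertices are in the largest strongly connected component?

1

{D} is an SCC by itself.
{H} is an SCC by itself.
{E} is an SCC by itself.
{A} is an SCC by itself.
{J} is an SCC by itself.
(and 5 more singleton SCCs)
The largest has 1 vertex.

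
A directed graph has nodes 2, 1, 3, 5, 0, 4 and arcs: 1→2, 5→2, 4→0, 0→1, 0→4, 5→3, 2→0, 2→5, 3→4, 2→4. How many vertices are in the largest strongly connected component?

{0, 1, 2, 3, 4, 5} are all mutually reachable — one SCC of size 6.
The largest has 6 vertices.

6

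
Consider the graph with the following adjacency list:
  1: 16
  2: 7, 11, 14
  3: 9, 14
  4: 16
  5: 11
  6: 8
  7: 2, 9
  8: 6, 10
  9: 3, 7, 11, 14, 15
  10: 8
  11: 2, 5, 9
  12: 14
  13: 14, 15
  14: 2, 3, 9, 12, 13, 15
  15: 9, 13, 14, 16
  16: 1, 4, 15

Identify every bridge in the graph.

1-16, 10-8, 11-5, 12-14, 15-16, 16-4, 6-8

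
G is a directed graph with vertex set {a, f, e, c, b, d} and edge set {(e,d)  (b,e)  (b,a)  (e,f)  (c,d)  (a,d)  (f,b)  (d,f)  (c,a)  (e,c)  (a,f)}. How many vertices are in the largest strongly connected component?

6

{a, b, c, d, e, f} are all mutually reachable — one SCC of size 6.
The largest has 6 vertices.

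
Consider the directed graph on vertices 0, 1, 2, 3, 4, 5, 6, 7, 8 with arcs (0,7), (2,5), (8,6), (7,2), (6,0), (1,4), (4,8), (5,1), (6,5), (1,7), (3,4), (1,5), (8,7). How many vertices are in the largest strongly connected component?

{0, 1, 2, 4, 5, 6, 7, 8} are all mutually reachable — one SCC of size 8.
{3} is an SCC by itself.
The largest has 8 vertices.

8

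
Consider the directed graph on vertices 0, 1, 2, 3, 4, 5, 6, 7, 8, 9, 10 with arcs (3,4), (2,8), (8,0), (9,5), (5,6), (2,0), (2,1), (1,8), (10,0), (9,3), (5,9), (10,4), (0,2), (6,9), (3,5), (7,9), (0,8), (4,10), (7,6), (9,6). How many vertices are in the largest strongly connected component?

4

{3, 5, 6, 9} are all mutually reachable — one SCC of size 4.
{0, 1, 2, 8} are all mutually reachable — one SCC of size 4.
{4, 10} are all mutually reachable — one SCC of size 2.
{7} is an SCC by itself.
The largest has 4 vertices.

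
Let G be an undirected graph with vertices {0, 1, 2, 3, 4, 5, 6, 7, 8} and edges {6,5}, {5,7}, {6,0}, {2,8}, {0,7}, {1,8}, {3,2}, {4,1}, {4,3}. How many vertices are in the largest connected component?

5

Starting from 0 we can reach 0, 5, 6, 7. That is one component of size 4.
Starting from 1 we can reach 1, 2, 3, 4, 8. That is one component of size 5.
The largest has 5 vertices.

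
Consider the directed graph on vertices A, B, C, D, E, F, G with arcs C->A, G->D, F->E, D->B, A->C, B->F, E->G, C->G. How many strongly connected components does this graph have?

{B, D, E, F, G} are all mutually reachable — one SCC of size 5.
{A, C} are all mutually reachable — one SCC of size 2.
That gives 2 strongly connected components.

2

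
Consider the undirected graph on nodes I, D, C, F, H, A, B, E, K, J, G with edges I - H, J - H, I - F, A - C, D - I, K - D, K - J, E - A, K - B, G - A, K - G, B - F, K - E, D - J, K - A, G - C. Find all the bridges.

The edges on the cycle K-D-J-K are not bridges since each lies on that cycle.
Every edge lies on some cycle, so there are no bridges.

none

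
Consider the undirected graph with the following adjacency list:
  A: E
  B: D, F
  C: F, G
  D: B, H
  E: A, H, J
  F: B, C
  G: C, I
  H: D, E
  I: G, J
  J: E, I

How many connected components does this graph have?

Starting from A we can reach A, B, C, D, E, F, G, H, I, J. That is one component of size 10.
Total: 1 component.

1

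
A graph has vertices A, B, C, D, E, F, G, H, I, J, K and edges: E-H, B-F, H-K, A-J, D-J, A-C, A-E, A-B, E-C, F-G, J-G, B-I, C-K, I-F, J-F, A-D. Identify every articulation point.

A

Removing A increases the component count from 1 to 2, so A is a cut vertex.
By contrast removing F leaves 1 component; it is not a cut vertex. No other vertex is a cut vertex either.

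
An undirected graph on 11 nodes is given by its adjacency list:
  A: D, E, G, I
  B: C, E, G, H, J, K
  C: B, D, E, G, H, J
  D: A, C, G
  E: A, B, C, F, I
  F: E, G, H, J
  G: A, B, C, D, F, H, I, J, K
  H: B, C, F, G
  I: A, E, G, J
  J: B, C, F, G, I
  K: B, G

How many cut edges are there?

The edges on the cycle G-B-E-I-G are not bridges since each lies on that cycle.
Every edge lies on some cycle, so there are no bridges.

0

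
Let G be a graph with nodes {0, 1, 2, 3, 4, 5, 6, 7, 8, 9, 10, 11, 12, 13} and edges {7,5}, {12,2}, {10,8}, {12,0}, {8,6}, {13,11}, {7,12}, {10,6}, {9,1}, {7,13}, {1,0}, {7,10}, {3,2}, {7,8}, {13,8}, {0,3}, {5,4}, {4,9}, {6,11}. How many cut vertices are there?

1

Removing 7 increases the component count from 1 to 2, so 7 is a cut vertex.
By contrast removing 0 leaves 1 component; it is not a cut vertex. No other vertex is a cut vertex either.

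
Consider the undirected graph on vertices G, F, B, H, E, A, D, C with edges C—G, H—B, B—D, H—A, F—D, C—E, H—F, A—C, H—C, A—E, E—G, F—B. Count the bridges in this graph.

0

The edges on the cycle H-F-D-B-H are not bridges since each lies on that cycle.
Every edge lies on some cycle, so there are no bridges.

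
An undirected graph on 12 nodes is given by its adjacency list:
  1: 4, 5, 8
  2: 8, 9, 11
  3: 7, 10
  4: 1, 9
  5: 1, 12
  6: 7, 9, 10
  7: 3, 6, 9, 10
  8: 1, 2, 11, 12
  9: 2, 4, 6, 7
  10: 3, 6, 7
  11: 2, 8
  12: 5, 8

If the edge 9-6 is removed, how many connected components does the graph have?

9 and 6 are still connected via 9-7-6, so the component count stays at 1.

1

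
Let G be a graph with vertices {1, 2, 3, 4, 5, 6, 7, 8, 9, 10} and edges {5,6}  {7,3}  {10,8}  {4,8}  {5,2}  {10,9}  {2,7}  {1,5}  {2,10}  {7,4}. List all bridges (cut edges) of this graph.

1-5, 10-9, 2-5, 3-7, 5-6

The edges on the cycle 2-10-8-4-7-2 are not bridges since each lies on that cycle.
But removing 7–3 disconnects 7 from 3; removing 9–10 disconnects 9 from 10; removing 1–5 disconnects 1 from 5; removing 5–6 disconnects 5 from 6 — these are bridges.
In total 5 edges are bridges.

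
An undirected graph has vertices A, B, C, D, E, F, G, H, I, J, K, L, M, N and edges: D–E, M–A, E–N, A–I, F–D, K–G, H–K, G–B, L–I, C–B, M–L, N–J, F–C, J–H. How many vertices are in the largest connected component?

10

Starting from A we can reach A, I, L, M. That is one component of size 4.
Starting from B we can reach B, C, D, E, F, G, H, J, K, N. That is one component of size 10.
The largest has 10 vertices.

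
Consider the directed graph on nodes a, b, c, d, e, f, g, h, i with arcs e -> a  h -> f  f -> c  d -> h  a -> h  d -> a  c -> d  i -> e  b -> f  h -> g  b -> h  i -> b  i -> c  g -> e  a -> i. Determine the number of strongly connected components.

1

{a, b, c, d, e, f, g, h, i} are all mutually reachable — one SCC of size 9.
That gives 1 strongly connected component.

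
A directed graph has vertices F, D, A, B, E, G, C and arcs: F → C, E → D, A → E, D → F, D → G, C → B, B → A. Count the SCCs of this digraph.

2

{A, B, C, D, E, F} are all mutually reachable — one SCC of size 6.
{G} is an SCC by itself.
That gives 2 strongly connected components.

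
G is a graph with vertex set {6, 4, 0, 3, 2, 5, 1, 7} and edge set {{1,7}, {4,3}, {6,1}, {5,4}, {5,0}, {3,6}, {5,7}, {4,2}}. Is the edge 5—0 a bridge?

Removing 5—0 leaves no path between 5 and 0: the component count goes from 1 to 2. So it is a bridge.

Yes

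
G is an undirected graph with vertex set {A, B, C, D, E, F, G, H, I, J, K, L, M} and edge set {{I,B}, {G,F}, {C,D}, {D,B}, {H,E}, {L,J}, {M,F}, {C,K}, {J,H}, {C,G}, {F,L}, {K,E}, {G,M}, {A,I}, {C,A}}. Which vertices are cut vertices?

C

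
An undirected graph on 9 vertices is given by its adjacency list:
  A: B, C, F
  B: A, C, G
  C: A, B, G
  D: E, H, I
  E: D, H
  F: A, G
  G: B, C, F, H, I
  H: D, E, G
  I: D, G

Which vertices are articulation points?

G

Removing G increases the component count from 1 to 2, so G is a cut vertex.
By contrast removing A leaves 1 component; it is not a cut vertex. No other vertex is a cut vertex either.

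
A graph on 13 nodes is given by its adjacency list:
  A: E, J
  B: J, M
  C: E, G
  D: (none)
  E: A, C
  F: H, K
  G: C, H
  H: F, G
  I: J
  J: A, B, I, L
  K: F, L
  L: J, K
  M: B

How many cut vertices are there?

Removing B increases the component count from 2 to 3, so B is a cut vertex.
Removing J increases the component count from 2 to 4, so J is a cut vertex.
By contrast removing F leaves 2 components; it is not a cut vertex. No other vertex is a cut vertex either.

2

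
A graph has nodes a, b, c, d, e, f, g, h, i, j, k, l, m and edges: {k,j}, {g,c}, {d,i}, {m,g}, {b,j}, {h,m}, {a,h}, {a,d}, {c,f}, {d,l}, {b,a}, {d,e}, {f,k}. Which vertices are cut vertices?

Removing a increases the component count from 1 to 2, so a is a cut vertex.
Removing d increases the component count from 1 to 4, so d is a cut vertex.
By contrast removing g leaves 1 component; it is not a cut vertex. No other vertex is a cut vertex either.

a, d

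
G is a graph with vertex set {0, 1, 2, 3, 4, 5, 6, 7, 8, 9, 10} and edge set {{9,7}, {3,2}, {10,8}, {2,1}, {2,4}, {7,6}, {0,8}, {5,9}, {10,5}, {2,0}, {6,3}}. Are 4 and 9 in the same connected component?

Yes

From 4 we can reach 0, 1, 2, 3, 4, 5, 6, 7, 8, 9, 10, which includes 9.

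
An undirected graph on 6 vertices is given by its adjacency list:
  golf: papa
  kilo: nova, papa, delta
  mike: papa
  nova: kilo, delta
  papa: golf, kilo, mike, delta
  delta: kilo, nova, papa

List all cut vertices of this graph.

papa

Removing papa increases the component count from 1 to 3, so papa is a cut vertex.
By contrast removing nova leaves 1 component; it is not a cut vertex. No other vertex is a cut vertex either.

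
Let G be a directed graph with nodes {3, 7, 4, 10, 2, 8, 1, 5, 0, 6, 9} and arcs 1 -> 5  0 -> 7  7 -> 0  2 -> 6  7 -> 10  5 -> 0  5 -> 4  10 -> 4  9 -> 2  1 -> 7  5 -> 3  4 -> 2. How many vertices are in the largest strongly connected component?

{0, 7} are all mutually reachable — one SCC of size 2.
{6} is an SCC by itself.
{1} is an SCC by itself.
{2} is an SCC by itself.
{8} is an SCC by itself.
(and 5 more singleton SCCs)
The largest has 2 vertices.

2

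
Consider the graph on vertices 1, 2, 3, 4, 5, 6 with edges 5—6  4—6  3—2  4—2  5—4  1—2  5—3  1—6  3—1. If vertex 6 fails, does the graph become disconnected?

No

Deleting 6 leaves 1 component (was 1) (its neighbors 1, 4, 5 remain connected to each other), so 6 is not a cut vertex.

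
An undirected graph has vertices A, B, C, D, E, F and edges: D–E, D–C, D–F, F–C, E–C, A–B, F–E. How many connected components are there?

2

Starting from A we can reach A, B. That is one component of size 2.
Starting from C we can reach C, D, E, F. That is one component of size 4.
Total: 2 components.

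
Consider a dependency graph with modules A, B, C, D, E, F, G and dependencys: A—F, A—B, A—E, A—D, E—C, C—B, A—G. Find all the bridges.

The edges on the cycle A-E-C-B-A are not bridges since each lies on that cycle.
But removing A—F disconnects A from F; removing A—D disconnects A from D; removing A—G disconnects A from G — these are bridges.

A-D, A-F, A-G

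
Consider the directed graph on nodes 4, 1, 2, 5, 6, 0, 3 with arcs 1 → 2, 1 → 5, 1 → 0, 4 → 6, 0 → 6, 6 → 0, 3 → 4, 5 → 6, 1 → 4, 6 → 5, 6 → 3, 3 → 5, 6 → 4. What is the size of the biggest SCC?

{0, 3, 4, 5, 6} are all mutually reachable — one SCC of size 5.
{1} is an SCC by itself.
{2} is an SCC by itself.
The largest has 5 vertices.

5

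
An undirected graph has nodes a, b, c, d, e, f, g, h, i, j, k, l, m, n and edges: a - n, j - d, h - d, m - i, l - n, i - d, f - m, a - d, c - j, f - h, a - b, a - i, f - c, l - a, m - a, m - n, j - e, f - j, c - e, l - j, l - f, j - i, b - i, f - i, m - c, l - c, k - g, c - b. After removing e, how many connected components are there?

2

With e gone, the remaining components are: {g, k}; {a, b, c, d, f, h, i, j, l, m, n}.
That is 2 components.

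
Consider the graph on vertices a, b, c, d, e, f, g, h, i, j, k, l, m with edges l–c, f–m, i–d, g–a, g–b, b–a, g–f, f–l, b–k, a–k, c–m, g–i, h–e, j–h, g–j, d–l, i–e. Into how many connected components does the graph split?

1

Starting from a we can reach a, b, c, d, e, f, g, h, i, j, k, l, m. That is one component of size 13.
Total: 1 component.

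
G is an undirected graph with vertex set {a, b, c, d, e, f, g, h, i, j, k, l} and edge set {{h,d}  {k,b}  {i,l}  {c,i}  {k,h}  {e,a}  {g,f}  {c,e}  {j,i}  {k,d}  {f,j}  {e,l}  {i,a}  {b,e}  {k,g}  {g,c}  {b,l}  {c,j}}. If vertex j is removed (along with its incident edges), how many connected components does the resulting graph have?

1

With j gone, the remaining components are: {a, b, c, d, e, f, g, h, i, k, l}.
That is 1 component.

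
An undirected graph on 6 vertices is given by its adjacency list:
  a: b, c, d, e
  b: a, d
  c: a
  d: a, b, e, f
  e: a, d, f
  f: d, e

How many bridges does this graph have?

The edges on the cycle d-f-e-d are not bridges since each lies on that cycle.
But removing c-a disconnects c from a — this is a bridge.

1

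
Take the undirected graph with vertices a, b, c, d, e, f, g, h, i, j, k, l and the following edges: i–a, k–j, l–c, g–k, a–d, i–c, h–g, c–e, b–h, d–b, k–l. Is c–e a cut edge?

Yes

Removing c–e leaves no path between c and e: the component count goes from 2 to 3. So it is a bridge.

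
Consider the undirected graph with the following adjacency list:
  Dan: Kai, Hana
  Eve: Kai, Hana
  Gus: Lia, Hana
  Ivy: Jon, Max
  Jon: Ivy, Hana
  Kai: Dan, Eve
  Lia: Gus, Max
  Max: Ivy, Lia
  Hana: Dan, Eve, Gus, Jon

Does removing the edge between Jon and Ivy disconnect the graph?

After removing Jon-Ivy, the path Jon-Hana-Gus-Lia-Max-Ivy still connects them, so the edge is not a bridge.

No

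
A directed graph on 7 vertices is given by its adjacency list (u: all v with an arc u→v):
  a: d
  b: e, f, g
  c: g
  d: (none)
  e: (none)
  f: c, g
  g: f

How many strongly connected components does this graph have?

{c, f, g} are all mutually reachable — one SCC of size 3.
{a} is an SCC by itself.
{e} is an SCC by itself.
{d} is an SCC by itself.
{b} is an SCC by itself.
That gives 5 strongly connected components.

5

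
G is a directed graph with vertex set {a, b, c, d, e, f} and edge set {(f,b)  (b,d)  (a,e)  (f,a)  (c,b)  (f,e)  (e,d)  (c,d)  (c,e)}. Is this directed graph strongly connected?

No

There is no directed path from f to c, so the graph is not strongly connected.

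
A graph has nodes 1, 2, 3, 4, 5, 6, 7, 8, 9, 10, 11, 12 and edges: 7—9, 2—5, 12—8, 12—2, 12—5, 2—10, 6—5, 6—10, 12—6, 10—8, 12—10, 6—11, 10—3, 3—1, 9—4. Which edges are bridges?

The edges on the cycle 12-2-5-12 are not bridges since each lies on that cycle.
But removing 1—3 disconnects 1 from 3; removing 7—9 disconnects 7 from 9; removing 9—4 disconnects 9 from 4; removing 10—3 disconnects 10 from 3 — these are bridges.
In total 5 edges are bridges.

1-3, 10-3, 11-6, 4-9, 7-9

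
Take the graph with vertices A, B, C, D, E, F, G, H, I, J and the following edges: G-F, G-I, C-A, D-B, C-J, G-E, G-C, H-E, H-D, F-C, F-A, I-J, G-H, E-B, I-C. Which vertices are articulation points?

G

Removing G increases the component count from 1 to 2, so G is a cut vertex.
By contrast removing H leaves 1 component; it is not a cut vertex. No other vertex is a cut vertex either.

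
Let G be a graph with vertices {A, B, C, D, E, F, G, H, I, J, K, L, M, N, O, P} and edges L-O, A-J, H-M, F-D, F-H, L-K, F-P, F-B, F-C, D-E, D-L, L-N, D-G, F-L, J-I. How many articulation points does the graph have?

5

Removing D increases the component count from 2 to 4, so D is a cut vertex.
Removing F increases the component count from 2 to 6, so F is a cut vertex.
Removing H increases the component count from 2 to 3, so H is a cut vertex.
Likewise J, L are cut vertices.
By contrast removing I leaves 2 components; it is not a cut vertex. No other vertex is a cut vertex either.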